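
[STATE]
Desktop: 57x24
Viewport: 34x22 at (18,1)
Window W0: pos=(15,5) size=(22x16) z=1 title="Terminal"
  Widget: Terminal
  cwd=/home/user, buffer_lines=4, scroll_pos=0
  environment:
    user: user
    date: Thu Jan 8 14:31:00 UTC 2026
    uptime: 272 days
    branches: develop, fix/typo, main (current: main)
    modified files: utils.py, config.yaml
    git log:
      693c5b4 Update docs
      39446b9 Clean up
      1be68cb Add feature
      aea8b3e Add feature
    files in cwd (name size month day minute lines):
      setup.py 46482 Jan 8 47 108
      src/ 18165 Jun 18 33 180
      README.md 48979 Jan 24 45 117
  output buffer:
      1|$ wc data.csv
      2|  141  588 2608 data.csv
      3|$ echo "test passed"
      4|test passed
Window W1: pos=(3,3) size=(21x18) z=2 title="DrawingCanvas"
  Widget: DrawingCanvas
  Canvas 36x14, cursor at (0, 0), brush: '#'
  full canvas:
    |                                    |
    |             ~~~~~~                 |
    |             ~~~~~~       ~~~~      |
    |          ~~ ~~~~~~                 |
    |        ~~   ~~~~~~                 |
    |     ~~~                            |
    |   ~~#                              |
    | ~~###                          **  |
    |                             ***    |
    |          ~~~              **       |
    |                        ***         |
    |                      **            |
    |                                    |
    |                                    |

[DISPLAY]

                                  
                                  
━━━━━┓                            
     ┃                            
─────┨━━━━━━━━━━━━┓               
     ┃l           ┃               
~~~~~┃────────────┨               
~~~~~┃a.csv       ┃               
~~~~~┃88 2608 data┃               
~~~~~┃test passed"┃               
     ┃sed         ┃               
     ┃            ┃               
     ┃            ┃               
     ┃            ┃               
     ┃            ┃               
     ┃            ┃               
     ┃            ┃               
     ┃            ┃               
     ┃            ┃               
━━━━━┛━━━━━━━━━━━━┛               
                                  
                                  


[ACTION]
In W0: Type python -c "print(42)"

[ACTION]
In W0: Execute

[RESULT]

                                  
                                  
━━━━━┓                            
     ┃                            
─────┨━━━━━━━━━━━━┓               
     ┃l           ┃               
~~~~~┃────────────┨               
~~~~~┃a.csv       ┃               
~~~~~┃88 2608 data┃               
~~~~~┃test passed"┃               
     ┃sed         ┃               
     ┃ -c "print(4┃               
     ┃            ┃               
     ┃            ┃               
     ┃            ┃               
     ┃            ┃               
     ┃            ┃               
     ┃            ┃               
     ┃            ┃               
━━━━━┛━━━━━━━━━━━━┛               
                                  
                                  


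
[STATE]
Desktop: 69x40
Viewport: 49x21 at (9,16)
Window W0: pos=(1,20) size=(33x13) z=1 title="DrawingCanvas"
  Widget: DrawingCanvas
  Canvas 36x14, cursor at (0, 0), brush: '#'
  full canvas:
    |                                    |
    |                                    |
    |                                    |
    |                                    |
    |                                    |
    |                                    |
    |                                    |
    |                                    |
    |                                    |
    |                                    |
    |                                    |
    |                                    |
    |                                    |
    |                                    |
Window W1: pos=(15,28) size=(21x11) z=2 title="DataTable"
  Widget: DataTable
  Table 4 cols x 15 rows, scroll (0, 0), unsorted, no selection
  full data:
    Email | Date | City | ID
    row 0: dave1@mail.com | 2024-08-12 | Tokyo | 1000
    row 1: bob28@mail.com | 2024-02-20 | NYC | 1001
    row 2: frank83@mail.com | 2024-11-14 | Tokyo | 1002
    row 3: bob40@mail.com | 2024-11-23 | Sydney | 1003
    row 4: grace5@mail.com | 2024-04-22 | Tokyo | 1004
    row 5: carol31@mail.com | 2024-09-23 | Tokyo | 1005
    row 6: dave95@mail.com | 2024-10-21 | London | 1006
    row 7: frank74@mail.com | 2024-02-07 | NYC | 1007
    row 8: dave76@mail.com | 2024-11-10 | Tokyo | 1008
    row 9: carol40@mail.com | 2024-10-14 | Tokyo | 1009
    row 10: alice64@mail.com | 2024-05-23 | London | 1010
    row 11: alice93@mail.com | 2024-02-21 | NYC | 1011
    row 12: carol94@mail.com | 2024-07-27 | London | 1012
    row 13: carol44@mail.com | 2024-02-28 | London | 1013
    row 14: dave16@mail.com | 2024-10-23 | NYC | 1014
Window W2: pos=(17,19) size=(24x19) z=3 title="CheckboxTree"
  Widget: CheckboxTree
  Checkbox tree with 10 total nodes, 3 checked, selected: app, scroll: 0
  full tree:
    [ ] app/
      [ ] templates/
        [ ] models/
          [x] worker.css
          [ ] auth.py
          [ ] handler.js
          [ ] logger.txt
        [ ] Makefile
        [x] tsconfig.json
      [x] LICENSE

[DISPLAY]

                                                 
                                                 
                                                 
        ┏━━━━━━━━━━━━━━━━━━━━━━┓                 
━━━━━━━━┃ CheckboxTree         ┃                 
gCanvas ┠──────────────────────┨                 
────────┃>[-] app/             ┃                 
        ┃   [-] templates/     ┃                 
        ┃     [-] models/      ┃                 
        ┃       [x] worker.css ┃                 
        ┃       [ ] auth.py    ┃                 
        ┃       [ ] handler.js ┃                 
      ┏━┃       [ ] logger.txt ┃                 
      ┃ ┃     [ ] Makefile     ┃                 
      ┠─┃     [x] tsconfig.json┃                 
      ┃E┃   [x] LICENSE        ┃                 
━━━━━━┃─┃                      ┃                 
      ┃d┃                      ┃                 
      ┃b┃                      ┃                 
      ┃f┃                      ┃                 
      ┃b┃                      ┃                 


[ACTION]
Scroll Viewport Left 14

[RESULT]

                                                 
                                                 
                                                 
                 ┏━━━━━━━━━━━━━━━━━━━━━━┓        
 ┏━━━━━━━━━━━━━━━┃ CheckboxTree         ┃        
 ┃ DrawingCanvas ┠──────────────────────┨        
 ┠───────────────┃>[-] app/             ┃        
 ┃+              ┃   [-] templates/     ┃        
 ┃               ┃     [-] models/      ┃        
 ┃               ┃       [x] worker.css ┃        
 ┃               ┃       [ ] auth.py    ┃        
 ┃               ┃       [ ] handler.js ┃        
 ┃             ┏━┃       [ ] logger.txt ┃        
 ┃             ┃ ┃     [ ] Makefile     ┃        
 ┃             ┠─┃     [x] tsconfig.json┃        
 ┃             ┃E┃   [x] LICENSE        ┃        
 ┗━━━━━━━━━━━━━┃─┃                      ┃        
               ┃d┃                      ┃        
               ┃b┃                      ┃        
               ┃f┃                      ┃        
               ┃b┃                      ┃        


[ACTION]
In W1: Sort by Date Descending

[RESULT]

                                                 
                                                 
                                                 
                 ┏━━━━━━━━━━━━━━━━━━━━━━┓        
 ┏━━━━━━━━━━━━━━━┃ CheckboxTree         ┃        
 ┃ DrawingCanvas ┠──────────────────────┨        
 ┠───────────────┃>[-] app/             ┃        
 ┃+              ┃   [-] templates/     ┃        
 ┃               ┃     [-] models/      ┃        
 ┃               ┃       [x] worker.css ┃        
 ┃               ┃       [ ] auth.py    ┃        
 ┃               ┃       [ ] handler.js ┃        
 ┃             ┏━┃       [ ] logger.txt ┃        
 ┃             ┃ ┃     [ ] Makefile     ┃        
 ┃             ┠─┃     [x] tsconfig.json┃        
 ┃             ┃E┃   [x] LICENSE        ┃        
 ┗━━━━━━━━━━━━━┃─┃                      ┃        
               ┃b┃                      ┃        
               ┃f┃                      ┃        
               ┃d┃                      ┃        
               ┃d┃                      ┃        


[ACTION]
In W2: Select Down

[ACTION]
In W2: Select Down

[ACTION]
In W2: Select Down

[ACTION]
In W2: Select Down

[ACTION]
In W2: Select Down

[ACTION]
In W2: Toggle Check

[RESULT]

                                                 
                                                 
                                                 
                 ┏━━━━━━━━━━━━━━━━━━━━━━┓        
 ┏━━━━━━━━━━━━━━━┃ CheckboxTree         ┃        
 ┃ DrawingCanvas ┠──────────────────────┨        
 ┠───────────────┃ [-] app/             ┃        
 ┃+              ┃   [-] templates/     ┃        
 ┃               ┃     [-] models/      ┃        
 ┃               ┃       [x] worker.css ┃        
 ┃               ┃       [ ] auth.py    ┃        
 ┃               ┃>      [x] handler.js ┃        
 ┃             ┏━┃       [ ] logger.txt ┃        
 ┃             ┃ ┃     [ ] Makefile     ┃        
 ┃             ┠─┃     [x] tsconfig.json┃        
 ┃             ┃E┃   [x] LICENSE        ┃        
 ┗━━━━━━━━━━━━━┃─┃                      ┃        
               ┃b┃                      ┃        
               ┃f┃                      ┃        
               ┃d┃                      ┃        
               ┃d┃                      ┃        


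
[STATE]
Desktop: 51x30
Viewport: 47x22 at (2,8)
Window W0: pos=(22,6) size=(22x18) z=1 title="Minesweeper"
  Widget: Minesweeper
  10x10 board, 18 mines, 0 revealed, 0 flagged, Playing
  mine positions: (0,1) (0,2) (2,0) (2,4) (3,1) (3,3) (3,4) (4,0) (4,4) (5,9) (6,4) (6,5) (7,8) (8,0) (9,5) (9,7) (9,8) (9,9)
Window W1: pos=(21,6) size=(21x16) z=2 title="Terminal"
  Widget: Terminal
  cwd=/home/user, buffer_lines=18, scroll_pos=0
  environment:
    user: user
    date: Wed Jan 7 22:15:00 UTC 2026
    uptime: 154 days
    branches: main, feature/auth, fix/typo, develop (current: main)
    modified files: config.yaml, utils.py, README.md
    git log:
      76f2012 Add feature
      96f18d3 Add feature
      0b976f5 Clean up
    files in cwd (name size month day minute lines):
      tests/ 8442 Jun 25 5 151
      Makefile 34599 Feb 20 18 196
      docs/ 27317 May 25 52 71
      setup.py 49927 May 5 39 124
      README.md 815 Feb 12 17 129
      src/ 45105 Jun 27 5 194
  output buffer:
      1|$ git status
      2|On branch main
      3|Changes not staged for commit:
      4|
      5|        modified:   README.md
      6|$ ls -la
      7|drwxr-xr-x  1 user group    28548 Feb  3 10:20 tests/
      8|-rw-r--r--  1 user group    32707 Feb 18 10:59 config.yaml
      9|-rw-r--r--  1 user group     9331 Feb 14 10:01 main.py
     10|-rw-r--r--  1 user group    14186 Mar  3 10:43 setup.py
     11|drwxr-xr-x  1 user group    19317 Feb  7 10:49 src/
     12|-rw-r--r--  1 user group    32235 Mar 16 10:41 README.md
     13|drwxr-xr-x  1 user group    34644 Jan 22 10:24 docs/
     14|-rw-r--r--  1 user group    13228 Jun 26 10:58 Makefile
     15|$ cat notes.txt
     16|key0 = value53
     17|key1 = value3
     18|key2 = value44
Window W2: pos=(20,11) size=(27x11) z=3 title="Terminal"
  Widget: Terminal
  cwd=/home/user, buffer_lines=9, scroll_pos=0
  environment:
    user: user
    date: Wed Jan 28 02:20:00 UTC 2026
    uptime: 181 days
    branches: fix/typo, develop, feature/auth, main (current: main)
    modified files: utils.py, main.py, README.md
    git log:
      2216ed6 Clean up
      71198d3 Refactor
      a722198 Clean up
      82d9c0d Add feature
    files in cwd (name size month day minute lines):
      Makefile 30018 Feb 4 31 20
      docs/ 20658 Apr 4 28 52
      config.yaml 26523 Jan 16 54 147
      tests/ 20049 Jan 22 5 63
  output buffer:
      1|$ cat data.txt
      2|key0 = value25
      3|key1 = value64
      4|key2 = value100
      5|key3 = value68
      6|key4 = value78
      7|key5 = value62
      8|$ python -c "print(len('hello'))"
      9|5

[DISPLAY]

                   ┠───────────────────┨─┨     
                   ┃$ git status       ┃ ┃     
                   ┃On branch main     ┃ ┃     
                  ┏━━━━━━━━━━━━━━━━━━━━━━━━━┓  
                  ┃ Terminal                ┃  
                  ┠─────────────────────────┨  
                  ┃$ cat data.txt           ┃  
                  ┃key0 = value25           ┃  
                  ┃key1 = value64           ┃  
                  ┃key2 = value100          ┃  
                  ┃key3 = value68           ┃  
                  ┃key4 = value78           ┃  
                  ┃key5 = value62           ┃  
                  ┗━━━━━━━━━━━━━━━━━━━━━━━━━┛  
                    ┃                    ┃     
                    ┗━━━━━━━━━━━━━━━━━━━━┛     
                                               
                                               
                                               
                                               
                                               
                                               


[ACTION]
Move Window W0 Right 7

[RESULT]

                   ┠───────────────────┨───────
                   ┃$ git status       ┃       
                   ┃On branch main     ┃       
                  ┏━━━━━━━━━━━━━━━━━━━━━━━━━┓  
                  ┃ Terminal                ┃  
                  ┠─────────────────────────┨  
                  ┃$ cat data.txt           ┃  
                  ┃key0 = value25           ┃  
                  ┃key1 = value64           ┃  
                  ┃key2 = value100          ┃  
                  ┃key3 = value68           ┃  
                  ┃key4 = value78           ┃  
                  ┃key5 = value62           ┃  
                  ┗━━━━━━━━━━━━━━━━━━━━━━━━━┛  
                           ┃                   
                           ┗━━━━━━━━━━━━━━━━━━━
                                               
                                               
                                               
                                               
                                               
                                               


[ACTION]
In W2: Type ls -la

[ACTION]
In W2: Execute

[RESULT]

                   ┠───────────────────┨───────
                   ┃$ git status       ┃       
                   ┃On branch main     ┃       
                  ┏━━━━━━━━━━━━━━━━━━━━━━━━━┓  
                  ┃ Terminal                ┃  
                  ┠─────────────────────────┨  
                  ┃5                        ┃  
                  ┃$ ls -la                 ┃  
                  ┃-rw-r--r--  1 user group ┃  
                  ┃drwxr-xr-x  1 user group ┃  
                  ┃-rw-r--r--  1 user group ┃  
                  ┃drwxr-xr-x  1 user group ┃  
                  ┃$ █                      ┃  
                  ┗━━━━━━━━━━━━━━━━━━━━━━━━━┛  
                           ┃                   
                           ┗━━━━━━━━━━━━━━━━━━━
                                               
                                               
                                               
                                               
                                               
                                               


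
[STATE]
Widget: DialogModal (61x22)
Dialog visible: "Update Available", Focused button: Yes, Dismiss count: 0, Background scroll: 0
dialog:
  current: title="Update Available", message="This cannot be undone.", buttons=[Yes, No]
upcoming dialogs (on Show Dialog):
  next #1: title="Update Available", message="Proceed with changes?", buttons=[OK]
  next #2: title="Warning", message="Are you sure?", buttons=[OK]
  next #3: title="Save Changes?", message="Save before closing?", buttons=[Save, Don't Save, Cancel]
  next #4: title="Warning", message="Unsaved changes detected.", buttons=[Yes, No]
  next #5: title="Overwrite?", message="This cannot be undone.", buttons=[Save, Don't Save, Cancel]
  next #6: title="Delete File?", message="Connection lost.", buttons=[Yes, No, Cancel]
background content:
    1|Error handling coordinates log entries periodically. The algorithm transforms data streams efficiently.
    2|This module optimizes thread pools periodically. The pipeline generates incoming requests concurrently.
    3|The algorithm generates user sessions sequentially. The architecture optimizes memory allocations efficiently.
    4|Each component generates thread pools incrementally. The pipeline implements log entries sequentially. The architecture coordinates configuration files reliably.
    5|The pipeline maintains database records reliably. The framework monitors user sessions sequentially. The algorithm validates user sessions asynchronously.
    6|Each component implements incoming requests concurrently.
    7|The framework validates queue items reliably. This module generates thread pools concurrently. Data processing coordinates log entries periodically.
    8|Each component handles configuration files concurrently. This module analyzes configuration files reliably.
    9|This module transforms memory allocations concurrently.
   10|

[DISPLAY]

Error handling coordinates log entries periodically. The algo
This module optimizes thread pools periodically. The pipeline
The algorithm generates user sessions sequentially. The archi
Each component generates thread pools incrementally. The pipe
The pipeline maintains database records reliably. The framewo
Each component implements incoming requests concurrently.    
The framework validates queue items reliably. This module gen
Each component handles configuration files concurrently. This
This module trans┌────────────────────────┐oncurrently.      
                 │    Update Available    │                  
                 │ This cannot be undone. │                  
                 │       [Yes]  No        │                  
                 └────────────────────────┘                  
                                                             
                                                             
                                                             
                                                             
                                                             
                                                             
                                                             
                                                             
                                                             


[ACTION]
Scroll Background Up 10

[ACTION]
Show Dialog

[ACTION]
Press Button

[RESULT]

Error handling coordinates log entries periodically. The algo
This module optimizes thread pools periodically. The pipeline
The algorithm generates user sessions sequentially. The archi
Each component generates thread pools incrementally. The pipe
The pipeline maintains database records reliably. The framewo
Each component implements incoming requests concurrently.    
The framework validates queue items reliably. This module gen
Each component handles configuration files concurrently. This
This module transforms memory allocations concurrently.      
                                                             
                                                             
                                                             
                                                             
                                                             
                                                             
                                                             
                                                             
                                                             
                                                             
                                                             
                                                             
                                                             


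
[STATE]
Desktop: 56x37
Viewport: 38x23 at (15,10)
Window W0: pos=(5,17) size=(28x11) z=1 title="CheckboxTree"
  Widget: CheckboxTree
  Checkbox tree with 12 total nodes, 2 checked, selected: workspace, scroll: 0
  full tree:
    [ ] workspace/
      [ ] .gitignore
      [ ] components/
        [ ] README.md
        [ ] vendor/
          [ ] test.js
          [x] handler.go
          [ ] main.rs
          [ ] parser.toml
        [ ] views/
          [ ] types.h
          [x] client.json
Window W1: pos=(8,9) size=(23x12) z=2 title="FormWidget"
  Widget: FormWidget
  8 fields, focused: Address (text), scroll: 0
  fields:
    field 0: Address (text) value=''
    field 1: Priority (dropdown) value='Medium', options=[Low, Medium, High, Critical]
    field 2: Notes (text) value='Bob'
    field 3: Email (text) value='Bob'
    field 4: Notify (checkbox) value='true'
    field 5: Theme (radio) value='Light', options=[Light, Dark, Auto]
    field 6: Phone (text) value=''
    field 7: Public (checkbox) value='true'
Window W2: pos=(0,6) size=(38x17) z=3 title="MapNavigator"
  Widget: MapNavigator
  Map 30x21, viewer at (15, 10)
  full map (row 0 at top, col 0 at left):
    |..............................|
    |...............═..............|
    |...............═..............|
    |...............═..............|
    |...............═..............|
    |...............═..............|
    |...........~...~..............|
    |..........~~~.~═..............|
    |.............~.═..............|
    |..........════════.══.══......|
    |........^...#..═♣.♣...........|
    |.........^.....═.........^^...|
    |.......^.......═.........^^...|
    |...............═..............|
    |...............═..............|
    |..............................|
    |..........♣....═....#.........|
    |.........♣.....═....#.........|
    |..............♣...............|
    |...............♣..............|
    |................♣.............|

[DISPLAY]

....═..............   ┃               
~...~..............   ┃               
~~.~═..............   ┃               
..~.═..............   ┃               
═══════.══.══......   ┃               
.#..@♣.♣...........   ┃               
....═.........^^...   ┃               
....═.........^^...   ┃               
....═..............   ┃               
....═..............   ┃               
...................   ┃               
....═....#.........   ┃               
━━━━━━━━━━━━━━━━━━━━━━┛               
README.md        ┃                    
vendor/          ┃                    
] test.js        ┃                    
] handler.go     ┃                    
━━━━━━━━━━━━━━━━━┛                    
                                      
                                      
                                      
                                      
                                      


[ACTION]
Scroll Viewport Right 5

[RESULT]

.═..............   ┃                  
.~..............   ┃                  
~═..............   ┃                  
.═..............   ┃                  
════.══.══......   ┃                  
.@♣.♣...........   ┃                  
.═.........^^...   ┃                  
.═.........^^...   ┃                  
.═..............   ┃                  
.═..............   ┃                  
................   ┃                  
.═....#.........   ┃                  
━━━━━━━━━━━━━━━━━━━┛                  
DME.md        ┃                       
dor/          ┃                       
est.js        ┃                       
andler.go     ┃                       
━━━━━━━━━━━━━━┛                       
                                      
                                      
                                      
                                      
                                      


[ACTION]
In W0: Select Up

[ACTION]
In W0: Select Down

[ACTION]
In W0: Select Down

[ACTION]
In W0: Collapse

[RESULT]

.═..............   ┃                  
.~..............   ┃                  
~═..............   ┃                  
.═..............   ┃                  
════.══.══......   ┃                  
.@♣.♣...........   ┃                  
.═.........^^...   ┃                  
.═.........^^...   ┃                  
.═..............   ┃                  
.═..............   ┃                  
................   ┃                  
.═....#.........   ┃                  
━━━━━━━━━━━━━━━━━━━┛                  
              ┃                       
              ┃                       
              ┃                       
              ┃                       
━━━━━━━━━━━━━━┛                       
                                      
                                      
                                      
                                      
                                      


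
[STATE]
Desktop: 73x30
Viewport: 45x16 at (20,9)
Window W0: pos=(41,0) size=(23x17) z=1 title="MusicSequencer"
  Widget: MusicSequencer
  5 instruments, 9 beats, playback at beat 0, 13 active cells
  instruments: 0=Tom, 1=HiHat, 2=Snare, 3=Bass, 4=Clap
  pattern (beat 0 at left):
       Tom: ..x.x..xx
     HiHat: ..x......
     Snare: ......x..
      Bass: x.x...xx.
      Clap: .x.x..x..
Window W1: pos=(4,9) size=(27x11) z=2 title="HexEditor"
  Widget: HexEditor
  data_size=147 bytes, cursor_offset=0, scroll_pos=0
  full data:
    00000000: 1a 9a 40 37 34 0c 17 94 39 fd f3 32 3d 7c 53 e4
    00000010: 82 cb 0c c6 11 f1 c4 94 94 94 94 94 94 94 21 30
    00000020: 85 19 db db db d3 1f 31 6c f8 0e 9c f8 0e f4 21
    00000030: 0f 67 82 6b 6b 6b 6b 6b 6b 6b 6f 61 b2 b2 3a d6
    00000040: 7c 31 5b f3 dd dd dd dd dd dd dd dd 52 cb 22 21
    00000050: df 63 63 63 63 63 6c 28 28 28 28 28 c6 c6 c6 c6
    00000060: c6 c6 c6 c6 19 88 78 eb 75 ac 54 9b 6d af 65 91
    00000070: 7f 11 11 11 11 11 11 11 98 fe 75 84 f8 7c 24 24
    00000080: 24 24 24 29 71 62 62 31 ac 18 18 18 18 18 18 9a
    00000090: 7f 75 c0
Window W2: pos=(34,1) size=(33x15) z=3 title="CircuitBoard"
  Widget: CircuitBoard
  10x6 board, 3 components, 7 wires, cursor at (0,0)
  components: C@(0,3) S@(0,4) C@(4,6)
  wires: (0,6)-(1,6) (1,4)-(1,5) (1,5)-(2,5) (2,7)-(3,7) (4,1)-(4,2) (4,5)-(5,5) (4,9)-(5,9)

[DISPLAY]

━━━━━━━━━━┓   ┃2                       ·     
          ┃   ┃                              
──────────┨   ┃3                             
 40 37 34 ┃   ┃                              
 0c c6 11 ┃   ┃4       · ─ ·           ·   C 
 db db db ┃   ┃                        │     
 82 6b 6b ┃   ┗━━━━━━━━━━━━━━━━━━━━━━━━━━━━━━
 5b f3 dd ┃          ┗━━━━━━━━━━━━━━━━━━━━━┛ 
 63 63 63 ┃                                  
 c6 c6 19 ┃                                  
━━━━━━━━━━┛                                  
                                             
                                             
                                             
                                             
                                             


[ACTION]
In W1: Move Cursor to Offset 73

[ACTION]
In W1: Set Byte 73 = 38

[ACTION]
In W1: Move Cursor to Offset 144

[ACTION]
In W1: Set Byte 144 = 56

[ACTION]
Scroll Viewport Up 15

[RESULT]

                     ┏━━━━━━━━━━━━━━━━━━━━━┓ 
              ┏━━━━━━━━━━━━━━━━━━━━━━━━━━━━━━
              ┃ CircuitBoard                 
              ┠──────────────────────────────
              ┃   0 1 2 3 4 5 6 7 8 9        
              ┃0  [.]          C   S       · 
              ┃                            │ 
              ┃1                   · ─ ·   · 
              ┃                        │     
━━━━━━━━━━┓   ┃2                       ·     
          ┃   ┃                              
──────────┨   ┃3                             
 40 37 34 ┃   ┃                              
 0c c6 11 ┃   ┃4       · ─ ·           ·   C 
 db db db ┃   ┃                        │     
 82 6b 6b ┃   ┗━━━━━━━━━━━━━━━━━━━━━━━━━━━━━━


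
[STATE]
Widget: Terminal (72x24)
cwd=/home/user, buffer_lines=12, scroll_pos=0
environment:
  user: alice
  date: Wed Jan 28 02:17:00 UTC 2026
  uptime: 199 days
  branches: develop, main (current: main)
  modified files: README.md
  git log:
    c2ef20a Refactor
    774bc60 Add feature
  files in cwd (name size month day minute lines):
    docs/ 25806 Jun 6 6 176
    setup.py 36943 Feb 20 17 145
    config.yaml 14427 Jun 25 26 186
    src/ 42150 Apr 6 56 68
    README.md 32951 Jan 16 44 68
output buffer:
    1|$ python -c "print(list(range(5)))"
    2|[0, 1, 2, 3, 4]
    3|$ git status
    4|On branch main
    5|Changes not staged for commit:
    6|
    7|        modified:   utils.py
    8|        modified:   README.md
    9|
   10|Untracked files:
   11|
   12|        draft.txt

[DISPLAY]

$ python -c "print(list(range(5)))"                                     
[0, 1, 2, 3, 4]                                                         
$ git status                                                            
On branch main                                                          
Changes not staged for commit:                                          
                                                                        
        modified:   utils.py                                            
        modified:   README.md                                           
                                                                        
Untracked files:                                                        
                                                                        
        draft.txt                                                       
$ █                                                                     
                                                                        
                                                                        
                                                                        
                                                                        
                                                                        
                                                                        
                                                                        
                                                                        
                                                                        
                                                                        
                                                                        


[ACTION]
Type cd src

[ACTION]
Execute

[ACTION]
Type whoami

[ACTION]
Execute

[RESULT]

$ python -c "print(list(range(5)))"                                     
[0, 1, 2, 3, 4]                                                         
$ git status                                                            
On branch main                                                          
Changes not staged for commit:                                          
                                                                        
        modified:   utils.py                                            
        modified:   README.md                                           
                                                                        
Untracked files:                                                        
                                                                        
        draft.txt                                                       
$ cd src                                                                
                                                                        
$ whoami                                                                
alice                                                                   
$ █                                                                     
                                                                        
                                                                        
                                                                        
                                                                        
                                                                        
                                                                        
                                                                        


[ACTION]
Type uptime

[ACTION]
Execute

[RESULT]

$ python -c "print(list(range(5)))"                                     
[0, 1, 2, 3, 4]                                                         
$ git status                                                            
On branch main                                                          
Changes not staged for commit:                                          
                                                                        
        modified:   utils.py                                            
        modified:   README.md                                           
                                                                        
Untracked files:                                                        
                                                                        
        draft.txt                                                       
$ cd src                                                                
                                                                        
$ whoami                                                                
alice                                                                   
$ uptime                                                                
 10:00  up 199 days                                                     
$ █                                                                     
                                                                        
                                                                        
                                                                        
                                                                        
                                                                        


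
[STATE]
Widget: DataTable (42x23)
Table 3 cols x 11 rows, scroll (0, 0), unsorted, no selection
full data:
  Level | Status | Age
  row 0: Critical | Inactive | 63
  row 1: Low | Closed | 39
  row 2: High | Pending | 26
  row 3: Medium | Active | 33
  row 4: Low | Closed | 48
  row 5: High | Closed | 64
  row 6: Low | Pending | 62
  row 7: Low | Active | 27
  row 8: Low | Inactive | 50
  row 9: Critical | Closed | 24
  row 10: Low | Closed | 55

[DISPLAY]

Level   │Status  │Age                     
────────┼────────┼───                     
Critical│Inactive│63                      
Low     │Closed  │39                      
High    │Pending │26                      
Medium  │Active  │33                      
Low     │Closed  │48                      
High    │Closed  │64                      
Low     │Pending │62                      
Low     │Active  │27                      
Low     │Inactive│50                      
Critical│Closed  │24                      
Low     │Closed  │55                      
                                          
                                          
                                          
                                          
                                          
                                          
                                          
                                          
                                          
                                          


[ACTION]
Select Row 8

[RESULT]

Level   │Status  │Age                     
────────┼────────┼───                     
Critical│Inactive│63                      
Low     │Closed  │39                      
High    │Pending │26                      
Medium  │Active  │33                      
Low     │Closed  │48                      
High    │Closed  │64                      
Low     │Pending │62                      
Low     │Active  │27                      
>ow     │Inactive│50                      
Critical│Closed  │24                      
Low     │Closed  │55                      
                                          
                                          
                                          
                                          
                                          
                                          
                                          
                                          
                                          
                                          


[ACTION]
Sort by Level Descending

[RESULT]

Level  ▼│Status  │Age                     
────────┼────────┼───                     
Medium  │Active  │33                      
Low     │Closed  │39                      
Low     │Closed  │48                      
Low     │Pending │62                      
Low     │Active  │27                      
Low     │Inactive│50                      
Low     │Closed  │55                      
High    │Pending │26                      
>igh    │Closed  │64                      
Critical│Inactive│63                      
Critical│Closed  │24                      
                                          
                                          
                                          
                                          
                                          
                                          
                                          
                                          
                                          
                                          


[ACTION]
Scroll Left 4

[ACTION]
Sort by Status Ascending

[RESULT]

Level   │Status ▲│Age                     
────────┼────────┼───                     
Medium  │Active  │33                      
Low     │Active  │27                      
Low     │Closed  │39                      
Low     │Closed  │48                      
Low     │Closed  │55                      
High    │Closed  │64                      
Critical│Closed  │24                      
Low     │Inactive│50                      
>ritical│Inactive│63                      
Low     │Pending │62                      
High    │Pending │26                      
                                          
                                          
                                          
                                          
                                          
                                          
                                          
                                          
                                          
                                          
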